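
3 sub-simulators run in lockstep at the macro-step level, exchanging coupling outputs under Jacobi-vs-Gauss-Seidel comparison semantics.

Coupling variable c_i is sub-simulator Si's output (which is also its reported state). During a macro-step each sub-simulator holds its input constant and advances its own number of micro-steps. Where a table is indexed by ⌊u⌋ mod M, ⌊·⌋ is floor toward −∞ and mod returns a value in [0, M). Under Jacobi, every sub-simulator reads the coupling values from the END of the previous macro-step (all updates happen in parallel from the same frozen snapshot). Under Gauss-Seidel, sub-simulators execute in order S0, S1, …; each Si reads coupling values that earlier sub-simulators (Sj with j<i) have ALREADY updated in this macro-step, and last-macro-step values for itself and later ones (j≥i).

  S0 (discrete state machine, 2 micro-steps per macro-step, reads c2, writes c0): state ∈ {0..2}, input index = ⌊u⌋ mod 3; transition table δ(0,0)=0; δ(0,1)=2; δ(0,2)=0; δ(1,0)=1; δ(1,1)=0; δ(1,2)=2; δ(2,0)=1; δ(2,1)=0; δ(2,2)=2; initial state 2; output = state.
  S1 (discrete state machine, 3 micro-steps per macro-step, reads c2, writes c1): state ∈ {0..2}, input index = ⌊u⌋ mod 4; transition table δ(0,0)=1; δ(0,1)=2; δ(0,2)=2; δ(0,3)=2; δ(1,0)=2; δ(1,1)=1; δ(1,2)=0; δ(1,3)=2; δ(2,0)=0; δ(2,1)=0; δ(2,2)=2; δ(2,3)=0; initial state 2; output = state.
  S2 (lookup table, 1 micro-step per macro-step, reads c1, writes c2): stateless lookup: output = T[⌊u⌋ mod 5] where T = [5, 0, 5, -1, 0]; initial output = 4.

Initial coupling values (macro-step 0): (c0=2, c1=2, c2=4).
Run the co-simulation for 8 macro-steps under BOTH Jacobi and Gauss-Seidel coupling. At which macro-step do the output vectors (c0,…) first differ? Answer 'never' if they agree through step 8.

first divergence at macro-step: never

[Jacobi] macro 1: S0 reads c2=4 → after 2×micro: 2; S1 reads c2=4 → after 3×micro: 2; S2 reads c1=2 → after 1×micro: 5 ⇒ (c0=2, c1=2, c2=5)
[Jacobi] macro 2: S0 reads c2=5 → after 2×micro: 2; S1 reads c2=5 → after 3×micro: 0; S2 reads c1=2 → after 1×micro: 5 ⇒ (c0=2, c1=0, c2=5)
[Jacobi] macro 3: S0 reads c2=5 → after 2×micro: 2; S1 reads c2=5 → after 3×micro: 2; S2 reads c1=0 → after 1×micro: 5 ⇒ (c0=2, c1=2, c2=5)
[Jacobi] macro 4: S0 reads c2=5 → after 2×micro: 2; S1 reads c2=5 → after 3×micro: 0; S2 reads c1=2 → after 1×micro: 5 ⇒ (c0=2, c1=0, c2=5)
[Jacobi] macro 5: S0 reads c2=5 → after 2×micro: 2; S1 reads c2=5 → after 3×micro: 2; S2 reads c1=0 → after 1×micro: 5 ⇒ (c0=2, c1=2, c2=5)
[Jacobi] macro 6: S0 reads c2=5 → after 2×micro: 2; S1 reads c2=5 → after 3×micro: 0; S2 reads c1=2 → after 1×micro: 5 ⇒ (c0=2, c1=0, c2=5)
[Jacobi] macro 7: S0 reads c2=5 → after 2×micro: 2; S1 reads c2=5 → after 3×micro: 2; S2 reads c1=0 → after 1×micro: 5 ⇒ (c0=2, c1=2, c2=5)
[Jacobi] macro 8: S0 reads c2=5 → after 2×micro: 2; S1 reads c2=5 → after 3×micro: 0; S2 reads c1=2 → after 1×micro: 5 ⇒ (c0=2, c1=0, c2=5)
[Gauss-Seidel] macro 1: S0 reads c2=4 → after 2×micro: 2; S1 reads c2=4 → after 3×micro: 2; S2 reads c1=2 → after 1×micro: 5 ⇒ (c0=2, c1=2, c2=5)
[Gauss-Seidel] macro 2: S0 reads c2=5 → after 2×micro: 2; S1 reads c2=5 → after 3×micro: 0; S2 reads c1=0 → after 1×micro: 5 ⇒ (c0=2, c1=0, c2=5)
[Gauss-Seidel] macro 3: S0 reads c2=5 → after 2×micro: 2; S1 reads c2=5 → after 3×micro: 2; S2 reads c1=2 → after 1×micro: 5 ⇒ (c0=2, c1=2, c2=5)
[Gauss-Seidel] macro 4: S0 reads c2=5 → after 2×micro: 2; S1 reads c2=5 → after 3×micro: 0; S2 reads c1=0 → after 1×micro: 5 ⇒ (c0=2, c1=0, c2=5)
[Gauss-Seidel] macro 5: S0 reads c2=5 → after 2×micro: 2; S1 reads c2=5 → after 3×micro: 2; S2 reads c1=2 → after 1×micro: 5 ⇒ (c0=2, c1=2, c2=5)
[Gauss-Seidel] macro 6: S0 reads c2=5 → after 2×micro: 2; S1 reads c2=5 → after 3×micro: 0; S2 reads c1=0 → after 1×micro: 5 ⇒ (c0=2, c1=0, c2=5)
[Gauss-Seidel] macro 7: S0 reads c2=5 → after 2×micro: 2; S1 reads c2=5 → after 3×micro: 2; S2 reads c1=2 → after 1×micro: 5 ⇒ (c0=2, c1=2, c2=5)
[Gauss-Seidel] macro 8: S0 reads c2=5 → after 2×micro: 2; S1 reads c2=5 → after 3×micro: 0; S2 reads c1=0 → after 1×micro: 5 ⇒ (c0=2, c1=0, c2=5)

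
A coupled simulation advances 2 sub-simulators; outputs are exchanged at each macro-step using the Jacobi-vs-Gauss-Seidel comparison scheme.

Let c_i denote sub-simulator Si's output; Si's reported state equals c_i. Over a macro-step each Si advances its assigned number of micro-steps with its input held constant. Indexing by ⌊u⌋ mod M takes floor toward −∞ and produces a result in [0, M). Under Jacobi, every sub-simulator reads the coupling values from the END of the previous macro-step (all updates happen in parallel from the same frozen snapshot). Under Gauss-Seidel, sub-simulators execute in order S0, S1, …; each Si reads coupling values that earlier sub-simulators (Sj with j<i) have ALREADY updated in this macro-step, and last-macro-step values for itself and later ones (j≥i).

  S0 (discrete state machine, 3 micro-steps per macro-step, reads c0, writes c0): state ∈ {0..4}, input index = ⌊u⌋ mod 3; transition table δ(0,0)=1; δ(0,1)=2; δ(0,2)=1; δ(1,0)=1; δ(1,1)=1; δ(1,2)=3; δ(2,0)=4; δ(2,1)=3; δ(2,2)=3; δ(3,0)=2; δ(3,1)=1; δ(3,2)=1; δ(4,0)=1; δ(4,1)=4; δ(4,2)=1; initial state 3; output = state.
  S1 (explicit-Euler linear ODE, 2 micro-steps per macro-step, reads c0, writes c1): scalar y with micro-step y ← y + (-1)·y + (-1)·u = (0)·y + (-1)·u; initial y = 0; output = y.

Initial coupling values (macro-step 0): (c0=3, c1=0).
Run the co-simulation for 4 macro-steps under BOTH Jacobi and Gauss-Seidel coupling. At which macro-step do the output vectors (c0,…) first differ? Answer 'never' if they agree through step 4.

first divergence at macro-step: 1

[Jacobi] macro 1: S0 reads c0=3 → after 3×micro: 1; S1 reads c0=3 → after 2×micro: -3 ⇒ (c0=1, c1=-3)
[Jacobi] macro 2: S0 reads c0=1 → after 3×micro: 1; S1 reads c0=1 → after 2×micro: -1 ⇒ (c0=1, c1=-1)
[Jacobi] macro 3: S0 reads c0=1 → after 3×micro: 1; S1 reads c0=1 → after 2×micro: -1 ⇒ (c0=1, c1=-1)
[Jacobi] macro 4: S0 reads c0=1 → after 3×micro: 1; S1 reads c0=1 → after 2×micro: -1 ⇒ (c0=1, c1=-1)
[Gauss-Seidel] macro 1: S0 reads c0=3 → after 3×micro: 1; S1 reads c0=1 → after 2×micro: -1 ⇒ (c0=1, c1=-1)
[Gauss-Seidel] macro 2: S0 reads c0=1 → after 3×micro: 1; S1 reads c0=1 → after 2×micro: -1 ⇒ (c0=1, c1=-1)
[Gauss-Seidel] macro 3: S0 reads c0=1 → after 3×micro: 1; S1 reads c0=1 → after 2×micro: -1 ⇒ (c0=1, c1=-1)
[Gauss-Seidel] macro 4: S0 reads c0=1 → after 3×micro: 1; S1 reads c0=1 → after 2×micro: -1 ⇒ (c0=1, c1=-1)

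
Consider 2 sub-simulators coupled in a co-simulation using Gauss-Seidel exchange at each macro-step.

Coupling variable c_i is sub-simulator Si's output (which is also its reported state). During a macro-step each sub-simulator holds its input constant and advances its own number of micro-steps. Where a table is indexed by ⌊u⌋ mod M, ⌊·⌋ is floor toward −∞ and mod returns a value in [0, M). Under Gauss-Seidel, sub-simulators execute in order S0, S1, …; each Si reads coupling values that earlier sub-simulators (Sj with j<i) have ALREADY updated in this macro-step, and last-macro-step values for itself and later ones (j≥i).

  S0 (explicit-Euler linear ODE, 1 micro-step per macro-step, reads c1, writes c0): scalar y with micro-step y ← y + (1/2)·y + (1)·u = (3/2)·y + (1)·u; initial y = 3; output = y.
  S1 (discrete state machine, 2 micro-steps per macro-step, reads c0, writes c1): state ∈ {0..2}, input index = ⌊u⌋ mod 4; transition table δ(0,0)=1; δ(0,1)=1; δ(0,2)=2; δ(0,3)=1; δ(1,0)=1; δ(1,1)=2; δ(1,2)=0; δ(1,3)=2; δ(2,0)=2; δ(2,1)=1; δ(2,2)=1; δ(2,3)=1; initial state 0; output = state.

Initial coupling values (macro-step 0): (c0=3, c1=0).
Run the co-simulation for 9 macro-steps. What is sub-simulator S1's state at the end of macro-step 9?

macro 1: S0 reads c1=0 → after 1×micro: 9/2; S1 reads c0=9/2 → after 2×micro: 1 ⇒ (c0=9/2, c1=1)
macro 2: S0 reads c1=1 → after 1×micro: 31/4; S1 reads c0=31/4 → after 2×micro: 1 ⇒ (c0=31/4, c1=1)
macro 3: S0 reads c1=1 → after 1×micro: 101/8; S1 reads c0=101/8 → after 2×micro: 1 ⇒ (c0=101/8, c1=1)
macro 4: S0 reads c1=1 → after 1×micro: 319/16; S1 reads c0=319/16 → after 2×micro: 1 ⇒ (c0=319/16, c1=1)
macro 5: S0 reads c1=1 → after 1×micro: 989/32; S1 reads c0=989/32 → after 2×micro: 2 ⇒ (c0=989/32, c1=2)
macro 6: S0 reads c1=2 → after 1×micro: 3095/64; S1 reads c0=3095/64 → after 2×micro: 2 ⇒ (c0=3095/64, c1=2)
macro 7: S0 reads c1=2 → after 1×micro: 9541/128; S1 reads c0=9541/128 → after 2×micro: 0 ⇒ (c0=9541/128, c1=0)
macro 8: S0 reads c1=0 → after 1×micro: 28623/256; S1 reads c0=28623/256 → after 2×micro: 2 ⇒ (c0=28623/256, c1=2)
macro 9: S0 reads c1=2 → after 1×micro: 86893/512; S1 reads c0=86893/512 → after 2×micro: 2 ⇒ (c0=86893/512, c1=2)

S1 state at macro-step 9 = 2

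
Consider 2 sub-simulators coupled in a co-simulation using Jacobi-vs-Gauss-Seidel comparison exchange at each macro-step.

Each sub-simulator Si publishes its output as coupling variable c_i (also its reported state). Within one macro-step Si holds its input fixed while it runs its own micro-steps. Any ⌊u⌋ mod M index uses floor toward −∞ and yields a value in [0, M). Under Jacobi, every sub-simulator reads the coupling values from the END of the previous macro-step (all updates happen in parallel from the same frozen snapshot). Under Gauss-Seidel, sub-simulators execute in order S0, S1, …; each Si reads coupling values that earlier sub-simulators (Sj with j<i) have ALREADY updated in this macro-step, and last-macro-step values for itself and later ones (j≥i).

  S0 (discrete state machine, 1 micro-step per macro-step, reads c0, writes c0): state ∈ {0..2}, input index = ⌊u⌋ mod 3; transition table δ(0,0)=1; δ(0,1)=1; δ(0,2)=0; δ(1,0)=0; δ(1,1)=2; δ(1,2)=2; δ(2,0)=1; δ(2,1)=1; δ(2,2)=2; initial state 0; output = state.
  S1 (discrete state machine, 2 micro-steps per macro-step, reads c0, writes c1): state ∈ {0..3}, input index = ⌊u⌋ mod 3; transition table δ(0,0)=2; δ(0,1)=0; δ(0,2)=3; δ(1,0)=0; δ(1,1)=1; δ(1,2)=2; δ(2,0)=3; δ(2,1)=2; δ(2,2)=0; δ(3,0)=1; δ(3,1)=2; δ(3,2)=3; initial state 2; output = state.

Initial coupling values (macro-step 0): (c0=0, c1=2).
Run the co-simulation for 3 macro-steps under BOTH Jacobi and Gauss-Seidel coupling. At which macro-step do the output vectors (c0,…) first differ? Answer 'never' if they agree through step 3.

[Jacobi] macro 1: S0 reads c0=0 → after 1×micro: 1; S1 reads c0=0 → after 2×micro: 1 ⇒ (c0=1, c1=1)
[Jacobi] macro 2: S0 reads c0=1 → after 1×micro: 2; S1 reads c0=1 → after 2×micro: 1 ⇒ (c0=2, c1=1)
[Jacobi] macro 3: S0 reads c0=2 → after 1×micro: 2; S1 reads c0=2 → after 2×micro: 0 ⇒ (c0=2, c1=0)
[Gauss-Seidel] macro 1: S0 reads c0=0 → after 1×micro: 1; S1 reads c0=1 → after 2×micro: 2 ⇒ (c0=1, c1=2)
[Gauss-Seidel] macro 2: S0 reads c0=1 → after 1×micro: 2; S1 reads c0=2 → after 2×micro: 3 ⇒ (c0=2, c1=3)
[Gauss-Seidel] macro 3: S0 reads c0=2 → after 1×micro: 2; S1 reads c0=2 → after 2×micro: 3 ⇒ (c0=2, c1=3)

first divergence at macro-step: 1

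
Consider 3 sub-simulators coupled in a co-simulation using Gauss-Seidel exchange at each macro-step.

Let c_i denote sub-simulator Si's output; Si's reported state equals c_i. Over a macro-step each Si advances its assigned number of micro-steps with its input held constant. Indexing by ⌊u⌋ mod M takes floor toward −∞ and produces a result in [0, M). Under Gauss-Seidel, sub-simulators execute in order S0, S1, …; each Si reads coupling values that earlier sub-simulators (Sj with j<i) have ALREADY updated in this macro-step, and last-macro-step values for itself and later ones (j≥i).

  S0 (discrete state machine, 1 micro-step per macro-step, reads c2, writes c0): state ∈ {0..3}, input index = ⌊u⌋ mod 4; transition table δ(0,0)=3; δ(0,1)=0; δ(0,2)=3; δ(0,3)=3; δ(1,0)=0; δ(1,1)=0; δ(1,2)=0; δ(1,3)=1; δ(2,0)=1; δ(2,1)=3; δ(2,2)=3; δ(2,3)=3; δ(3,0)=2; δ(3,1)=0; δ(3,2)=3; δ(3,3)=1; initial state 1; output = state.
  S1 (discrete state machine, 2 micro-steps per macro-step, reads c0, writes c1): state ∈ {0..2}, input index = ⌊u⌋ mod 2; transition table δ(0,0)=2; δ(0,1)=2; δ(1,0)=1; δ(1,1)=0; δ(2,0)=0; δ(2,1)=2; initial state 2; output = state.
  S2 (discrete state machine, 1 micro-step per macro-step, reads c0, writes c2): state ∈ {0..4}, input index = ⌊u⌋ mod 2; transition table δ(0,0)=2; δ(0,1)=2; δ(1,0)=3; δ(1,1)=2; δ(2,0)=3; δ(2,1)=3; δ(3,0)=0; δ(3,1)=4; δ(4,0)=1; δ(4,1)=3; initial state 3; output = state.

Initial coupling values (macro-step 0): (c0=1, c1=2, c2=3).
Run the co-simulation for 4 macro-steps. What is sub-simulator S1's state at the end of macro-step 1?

macro 1: S0 reads c2=3 → after 1×micro: 1; S1 reads c0=1 → after 2×micro: 2; S2 reads c0=1 → after 1×micro: 4 ⇒ (c0=1, c1=2, c2=4)
macro 2: S0 reads c2=4 → after 1×micro: 0; S1 reads c0=0 → after 2×micro: 2; S2 reads c0=0 → after 1×micro: 1 ⇒ (c0=0, c1=2, c2=1)
macro 3: S0 reads c2=1 → after 1×micro: 0; S1 reads c0=0 → after 2×micro: 2; S2 reads c0=0 → after 1×micro: 3 ⇒ (c0=0, c1=2, c2=3)
macro 4: S0 reads c2=3 → after 1×micro: 3; S1 reads c0=3 → after 2×micro: 2; S2 reads c0=3 → after 1×micro: 4 ⇒ (c0=3, c1=2, c2=4)

S1 state at macro-step 1 = 2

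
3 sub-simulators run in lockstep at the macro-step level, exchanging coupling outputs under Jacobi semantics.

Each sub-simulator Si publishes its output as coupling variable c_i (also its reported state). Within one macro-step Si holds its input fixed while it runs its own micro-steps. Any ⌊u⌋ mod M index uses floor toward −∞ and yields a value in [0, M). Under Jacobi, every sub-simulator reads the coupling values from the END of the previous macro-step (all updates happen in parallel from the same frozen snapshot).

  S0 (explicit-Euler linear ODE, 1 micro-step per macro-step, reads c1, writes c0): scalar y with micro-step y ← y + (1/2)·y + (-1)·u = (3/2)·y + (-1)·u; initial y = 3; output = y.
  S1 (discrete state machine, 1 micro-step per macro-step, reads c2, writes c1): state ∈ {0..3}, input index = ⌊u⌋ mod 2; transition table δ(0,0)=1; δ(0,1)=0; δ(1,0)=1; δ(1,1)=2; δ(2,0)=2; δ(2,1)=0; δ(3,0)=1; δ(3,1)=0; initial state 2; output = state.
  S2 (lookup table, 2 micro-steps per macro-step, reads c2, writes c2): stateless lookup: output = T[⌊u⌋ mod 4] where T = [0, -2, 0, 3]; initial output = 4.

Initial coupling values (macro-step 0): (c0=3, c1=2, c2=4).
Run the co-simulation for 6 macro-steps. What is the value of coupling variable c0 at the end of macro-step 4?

c0 at macro-step 4 = -17/16

macro 1: S0 reads c1=2 → after 1×micro: 5/2; S1 reads c2=4 → after 1×micro: 2; S2 reads c2=4 → after 2×micro: 0 ⇒ (c0=5/2, c1=2, c2=0)
macro 2: S0 reads c1=2 → after 1×micro: 7/4; S1 reads c2=0 → after 1×micro: 2; S2 reads c2=0 → after 2×micro: 0 ⇒ (c0=7/4, c1=2, c2=0)
macro 3: S0 reads c1=2 → after 1×micro: 5/8; S1 reads c2=0 → after 1×micro: 2; S2 reads c2=0 → after 2×micro: 0 ⇒ (c0=5/8, c1=2, c2=0)
macro 4: S0 reads c1=2 → after 1×micro: -17/16; S1 reads c2=0 → after 1×micro: 2; S2 reads c2=0 → after 2×micro: 0 ⇒ (c0=-17/16, c1=2, c2=0)
macro 5: S0 reads c1=2 → after 1×micro: -115/32; S1 reads c2=0 → after 1×micro: 2; S2 reads c2=0 → after 2×micro: 0 ⇒ (c0=-115/32, c1=2, c2=0)
macro 6: S0 reads c1=2 → after 1×micro: -473/64; S1 reads c2=0 → after 1×micro: 2; S2 reads c2=0 → after 2×micro: 0 ⇒ (c0=-473/64, c1=2, c2=0)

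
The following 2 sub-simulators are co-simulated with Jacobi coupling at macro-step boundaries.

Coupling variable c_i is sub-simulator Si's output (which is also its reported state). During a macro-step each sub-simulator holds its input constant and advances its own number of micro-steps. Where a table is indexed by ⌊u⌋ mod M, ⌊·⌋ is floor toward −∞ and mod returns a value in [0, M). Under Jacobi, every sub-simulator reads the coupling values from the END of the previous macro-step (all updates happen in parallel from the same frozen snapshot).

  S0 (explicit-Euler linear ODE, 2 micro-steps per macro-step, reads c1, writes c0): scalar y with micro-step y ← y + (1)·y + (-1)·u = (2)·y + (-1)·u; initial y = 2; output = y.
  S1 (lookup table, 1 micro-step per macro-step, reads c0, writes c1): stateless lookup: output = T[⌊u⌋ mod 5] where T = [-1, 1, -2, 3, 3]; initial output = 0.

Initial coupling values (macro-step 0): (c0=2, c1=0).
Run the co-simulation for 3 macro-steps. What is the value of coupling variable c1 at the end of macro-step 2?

macro 1: S0 reads c1=0 → after 2×micro: 8; S1 reads c0=2 → after 1×micro: -2 ⇒ (c0=8, c1=-2)
macro 2: S0 reads c1=-2 → after 2×micro: 38; S1 reads c0=8 → after 1×micro: 3 ⇒ (c0=38, c1=3)
macro 3: S0 reads c1=3 → after 2×micro: 143; S1 reads c0=38 → after 1×micro: 3 ⇒ (c0=143, c1=3)

c1 at macro-step 2 = 3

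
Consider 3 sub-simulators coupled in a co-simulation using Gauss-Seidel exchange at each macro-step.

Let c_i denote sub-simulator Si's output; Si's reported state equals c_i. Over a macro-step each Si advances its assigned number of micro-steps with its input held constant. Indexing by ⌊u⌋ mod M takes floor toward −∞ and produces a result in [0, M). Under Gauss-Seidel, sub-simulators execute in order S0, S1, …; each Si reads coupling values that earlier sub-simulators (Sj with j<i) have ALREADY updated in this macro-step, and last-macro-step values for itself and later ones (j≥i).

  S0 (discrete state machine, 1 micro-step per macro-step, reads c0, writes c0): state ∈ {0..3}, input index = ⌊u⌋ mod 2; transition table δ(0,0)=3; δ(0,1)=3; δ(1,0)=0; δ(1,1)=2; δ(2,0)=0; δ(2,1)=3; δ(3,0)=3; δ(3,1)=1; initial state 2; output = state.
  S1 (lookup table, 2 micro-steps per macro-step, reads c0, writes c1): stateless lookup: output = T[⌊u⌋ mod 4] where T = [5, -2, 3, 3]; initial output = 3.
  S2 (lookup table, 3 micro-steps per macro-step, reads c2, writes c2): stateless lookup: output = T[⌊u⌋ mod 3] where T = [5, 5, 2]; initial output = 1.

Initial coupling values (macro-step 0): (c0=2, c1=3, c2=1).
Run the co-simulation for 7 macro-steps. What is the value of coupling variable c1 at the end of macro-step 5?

macro 1: S0 reads c0=2 → after 1×micro: 0; S1 reads c0=0 → after 2×micro: 5; S2 reads c2=1 → after 3×micro: 5 ⇒ (c0=0, c1=5, c2=5)
macro 2: S0 reads c0=0 → after 1×micro: 3; S1 reads c0=3 → after 2×micro: 3; S2 reads c2=5 → after 3×micro: 2 ⇒ (c0=3, c1=3, c2=2)
macro 3: S0 reads c0=3 → after 1×micro: 1; S1 reads c0=1 → after 2×micro: -2; S2 reads c2=2 → after 3×micro: 2 ⇒ (c0=1, c1=-2, c2=2)
macro 4: S0 reads c0=1 → after 1×micro: 2; S1 reads c0=2 → after 2×micro: 3; S2 reads c2=2 → after 3×micro: 2 ⇒ (c0=2, c1=3, c2=2)
macro 5: S0 reads c0=2 → after 1×micro: 0; S1 reads c0=0 → after 2×micro: 5; S2 reads c2=2 → after 3×micro: 2 ⇒ (c0=0, c1=5, c2=2)
macro 6: S0 reads c0=0 → after 1×micro: 3; S1 reads c0=3 → after 2×micro: 3; S2 reads c2=2 → after 3×micro: 2 ⇒ (c0=3, c1=3, c2=2)
macro 7: S0 reads c0=3 → after 1×micro: 1; S1 reads c0=1 → after 2×micro: -2; S2 reads c2=2 → after 3×micro: 2 ⇒ (c0=1, c1=-2, c2=2)

c1 at macro-step 5 = 5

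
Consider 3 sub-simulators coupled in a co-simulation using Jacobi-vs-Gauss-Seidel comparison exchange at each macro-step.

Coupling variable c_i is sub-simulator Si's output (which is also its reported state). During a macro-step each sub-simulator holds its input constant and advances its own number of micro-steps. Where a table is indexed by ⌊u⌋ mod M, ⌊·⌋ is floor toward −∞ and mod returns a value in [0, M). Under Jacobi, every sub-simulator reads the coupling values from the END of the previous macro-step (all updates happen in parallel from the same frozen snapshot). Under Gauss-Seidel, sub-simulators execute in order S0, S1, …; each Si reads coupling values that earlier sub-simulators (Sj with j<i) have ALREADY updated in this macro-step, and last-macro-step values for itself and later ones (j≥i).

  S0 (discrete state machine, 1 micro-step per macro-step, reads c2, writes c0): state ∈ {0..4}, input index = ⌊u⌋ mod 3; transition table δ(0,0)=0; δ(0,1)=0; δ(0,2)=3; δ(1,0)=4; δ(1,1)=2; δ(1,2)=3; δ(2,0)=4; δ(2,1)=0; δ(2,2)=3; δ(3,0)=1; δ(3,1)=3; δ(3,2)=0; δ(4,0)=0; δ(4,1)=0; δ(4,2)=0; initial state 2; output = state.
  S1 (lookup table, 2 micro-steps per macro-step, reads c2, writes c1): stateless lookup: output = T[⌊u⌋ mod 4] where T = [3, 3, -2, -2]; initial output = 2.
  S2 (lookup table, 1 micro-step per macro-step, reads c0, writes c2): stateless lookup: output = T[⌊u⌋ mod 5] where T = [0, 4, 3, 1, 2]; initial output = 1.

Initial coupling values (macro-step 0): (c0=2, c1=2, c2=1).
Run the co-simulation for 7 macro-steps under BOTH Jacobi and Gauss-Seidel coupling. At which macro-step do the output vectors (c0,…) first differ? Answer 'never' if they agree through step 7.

first divergence at macro-step: 1

[Jacobi] macro 1: S0 reads c2=1 → after 1×micro: 0; S1 reads c2=1 → after 2×micro: 3; S2 reads c0=2 → after 1×micro: 3 ⇒ (c0=0, c1=3, c2=3)
[Jacobi] macro 2: S0 reads c2=3 → after 1×micro: 0; S1 reads c2=3 → after 2×micro: -2; S2 reads c0=0 → after 1×micro: 0 ⇒ (c0=0, c1=-2, c2=0)
[Jacobi] macro 3: S0 reads c2=0 → after 1×micro: 0; S1 reads c2=0 → after 2×micro: 3; S2 reads c0=0 → after 1×micro: 0 ⇒ (c0=0, c1=3, c2=0)
[Jacobi] macro 4: S0 reads c2=0 → after 1×micro: 0; S1 reads c2=0 → after 2×micro: 3; S2 reads c0=0 → after 1×micro: 0 ⇒ (c0=0, c1=3, c2=0)
[Jacobi] macro 5: S0 reads c2=0 → after 1×micro: 0; S1 reads c2=0 → after 2×micro: 3; S2 reads c0=0 → after 1×micro: 0 ⇒ (c0=0, c1=3, c2=0)
[Jacobi] macro 6: S0 reads c2=0 → after 1×micro: 0; S1 reads c2=0 → after 2×micro: 3; S2 reads c0=0 → after 1×micro: 0 ⇒ (c0=0, c1=3, c2=0)
[Jacobi] macro 7: S0 reads c2=0 → after 1×micro: 0; S1 reads c2=0 → after 2×micro: 3; S2 reads c0=0 → after 1×micro: 0 ⇒ (c0=0, c1=3, c2=0)
[Gauss-Seidel] macro 1: S0 reads c2=1 → after 1×micro: 0; S1 reads c2=1 → after 2×micro: 3; S2 reads c0=0 → after 1×micro: 0 ⇒ (c0=0, c1=3, c2=0)
[Gauss-Seidel] macro 2: S0 reads c2=0 → after 1×micro: 0; S1 reads c2=0 → after 2×micro: 3; S2 reads c0=0 → after 1×micro: 0 ⇒ (c0=0, c1=3, c2=0)
[Gauss-Seidel] macro 3: S0 reads c2=0 → after 1×micro: 0; S1 reads c2=0 → after 2×micro: 3; S2 reads c0=0 → after 1×micro: 0 ⇒ (c0=0, c1=3, c2=0)
[Gauss-Seidel] macro 4: S0 reads c2=0 → after 1×micro: 0; S1 reads c2=0 → after 2×micro: 3; S2 reads c0=0 → after 1×micro: 0 ⇒ (c0=0, c1=3, c2=0)
[Gauss-Seidel] macro 5: S0 reads c2=0 → after 1×micro: 0; S1 reads c2=0 → after 2×micro: 3; S2 reads c0=0 → after 1×micro: 0 ⇒ (c0=0, c1=3, c2=0)
[Gauss-Seidel] macro 6: S0 reads c2=0 → after 1×micro: 0; S1 reads c2=0 → after 2×micro: 3; S2 reads c0=0 → after 1×micro: 0 ⇒ (c0=0, c1=3, c2=0)
[Gauss-Seidel] macro 7: S0 reads c2=0 → after 1×micro: 0; S1 reads c2=0 → after 2×micro: 3; S2 reads c0=0 → after 1×micro: 0 ⇒ (c0=0, c1=3, c2=0)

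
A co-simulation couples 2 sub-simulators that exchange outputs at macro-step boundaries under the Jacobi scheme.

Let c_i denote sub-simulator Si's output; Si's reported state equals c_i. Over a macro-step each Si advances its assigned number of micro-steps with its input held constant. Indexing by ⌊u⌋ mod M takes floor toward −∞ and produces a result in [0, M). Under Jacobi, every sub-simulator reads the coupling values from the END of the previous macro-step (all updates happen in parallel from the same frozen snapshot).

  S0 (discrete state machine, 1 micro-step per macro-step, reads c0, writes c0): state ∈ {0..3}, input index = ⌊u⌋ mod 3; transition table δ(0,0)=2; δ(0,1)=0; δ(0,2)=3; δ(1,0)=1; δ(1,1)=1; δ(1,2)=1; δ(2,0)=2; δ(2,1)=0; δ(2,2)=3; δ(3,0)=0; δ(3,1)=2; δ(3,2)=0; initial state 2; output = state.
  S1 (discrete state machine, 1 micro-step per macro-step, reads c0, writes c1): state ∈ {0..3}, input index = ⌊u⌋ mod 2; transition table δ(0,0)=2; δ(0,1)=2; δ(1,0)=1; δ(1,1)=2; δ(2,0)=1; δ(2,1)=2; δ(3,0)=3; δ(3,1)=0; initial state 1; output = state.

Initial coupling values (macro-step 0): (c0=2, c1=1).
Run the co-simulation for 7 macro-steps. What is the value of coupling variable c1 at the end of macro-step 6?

c1 at macro-step 6 = 1

macro 1: S0 reads c0=2 → after 1×micro: 3; S1 reads c0=2 → after 1×micro: 1 ⇒ (c0=3, c1=1)
macro 2: S0 reads c0=3 → after 1×micro: 0; S1 reads c0=3 → after 1×micro: 2 ⇒ (c0=0, c1=2)
macro 3: S0 reads c0=0 → after 1×micro: 2; S1 reads c0=0 → after 1×micro: 1 ⇒ (c0=2, c1=1)
macro 4: S0 reads c0=2 → after 1×micro: 3; S1 reads c0=2 → after 1×micro: 1 ⇒ (c0=3, c1=1)
macro 5: S0 reads c0=3 → after 1×micro: 0; S1 reads c0=3 → after 1×micro: 2 ⇒ (c0=0, c1=2)
macro 6: S0 reads c0=0 → after 1×micro: 2; S1 reads c0=0 → after 1×micro: 1 ⇒ (c0=2, c1=1)
macro 7: S0 reads c0=2 → after 1×micro: 3; S1 reads c0=2 → after 1×micro: 1 ⇒ (c0=3, c1=1)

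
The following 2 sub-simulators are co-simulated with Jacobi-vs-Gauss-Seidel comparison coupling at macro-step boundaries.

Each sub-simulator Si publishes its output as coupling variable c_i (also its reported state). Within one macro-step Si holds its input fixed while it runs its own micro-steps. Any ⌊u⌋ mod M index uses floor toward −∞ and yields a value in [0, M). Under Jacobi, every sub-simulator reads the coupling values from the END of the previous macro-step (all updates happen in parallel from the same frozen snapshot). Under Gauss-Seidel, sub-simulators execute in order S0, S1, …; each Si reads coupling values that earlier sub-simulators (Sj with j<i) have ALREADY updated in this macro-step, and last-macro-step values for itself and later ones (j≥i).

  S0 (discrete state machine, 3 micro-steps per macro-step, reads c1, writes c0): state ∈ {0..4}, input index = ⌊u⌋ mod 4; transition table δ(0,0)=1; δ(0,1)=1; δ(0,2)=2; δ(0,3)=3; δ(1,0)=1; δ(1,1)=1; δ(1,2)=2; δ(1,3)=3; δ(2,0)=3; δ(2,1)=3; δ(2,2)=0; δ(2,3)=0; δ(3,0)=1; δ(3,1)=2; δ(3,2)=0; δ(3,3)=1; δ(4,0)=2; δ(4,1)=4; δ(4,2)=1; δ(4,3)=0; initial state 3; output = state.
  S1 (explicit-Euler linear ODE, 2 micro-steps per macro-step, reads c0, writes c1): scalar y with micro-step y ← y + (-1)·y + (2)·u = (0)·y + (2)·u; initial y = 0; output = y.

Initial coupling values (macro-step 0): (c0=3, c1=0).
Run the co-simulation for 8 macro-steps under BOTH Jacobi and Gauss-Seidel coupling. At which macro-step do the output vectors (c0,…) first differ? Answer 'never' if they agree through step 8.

first divergence at macro-step: 1

[Jacobi] macro 1: S0 reads c1=0 → after 3×micro: 1; S1 reads c0=3 → after 2×micro: 6 ⇒ (c0=1, c1=6)
[Jacobi] macro 2: S0 reads c1=6 → after 3×micro: 2; S1 reads c0=1 → after 2×micro: 2 ⇒ (c0=2, c1=2)
[Jacobi] macro 3: S0 reads c1=2 → after 3×micro: 0; S1 reads c0=2 → after 2×micro: 4 ⇒ (c0=0, c1=4)
[Jacobi] macro 4: S0 reads c1=4 → after 3×micro: 1; S1 reads c0=0 → after 2×micro: 0 ⇒ (c0=1, c1=0)
[Jacobi] macro 5: S0 reads c1=0 → after 3×micro: 1; S1 reads c0=1 → after 2×micro: 2 ⇒ (c0=1, c1=2)
[Jacobi] macro 6: S0 reads c1=2 → after 3×micro: 2; S1 reads c0=1 → after 2×micro: 2 ⇒ (c0=2, c1=2)
[Jacobi] macro 7: S0 reads c1=2 → after 3×micro: 0; S1 reads c0=2 → after 2×micro: 4 ⇒ (c0=0, c1=4)
[Jacobi] macro 8: S0 reads c1=4 → after 3×micro: 1; S1 reads c0=0 → after 2×micro: 0 ⇒ (c0=1, c1=0)
[Gauss-Seidel] macro 1: S0 reads c1=0 → after 3×micro: 1; S1 reads c0=1 → after 2×micro: 2 ⇒ (c0=1, c1=2)
[Gauss-Seidel] macro 2: S0 reads c1=2 → after 3×micro: 2; S1 reads c0=2 → after 2×micro: 4 ⇒ (c0=2, c1=4)
[Gauss-Seidel] macro 3: S0 reads c1=4 → after 3×micro: 1; S1 reads c0=1 → after 2×micro: 2 ⇒ (c0=1, c1=2)
[Gauss-Seidel] macro 4: S0 reads c1=2 → after 3×micro: 2; S1 reads c0=2 → after 2×micro: 4 ⇒ (c0=2, c1=4)
[Gauss-Seidel] macro 5: S0 reads c1=4 → after 3×micro: 1; S1 reads c0=1 → after 2×micro: 2 ⇒ (c0=1, c1=2)
[Gauss-Seidel] macro 6: S0 reads c1=2 → after 3×micro: 2; S1 reads c0=2 → after 2×micro: 4 ⇒ (c0=2, c1=4)
[Gauss-Seidel] macro 7: S0 reads c1=4 → after 3×micro: 1; S1 reads c0=1 → after 2×micro: 2 ⇒ (c0=1, c1=2)
[Gauss-Seidel] macro 8: S0 reads c1=2 → after 3×micro: 2; S1 reads c0=2 → after 2×micro: 4 ⇒ (c0=2, c1=4)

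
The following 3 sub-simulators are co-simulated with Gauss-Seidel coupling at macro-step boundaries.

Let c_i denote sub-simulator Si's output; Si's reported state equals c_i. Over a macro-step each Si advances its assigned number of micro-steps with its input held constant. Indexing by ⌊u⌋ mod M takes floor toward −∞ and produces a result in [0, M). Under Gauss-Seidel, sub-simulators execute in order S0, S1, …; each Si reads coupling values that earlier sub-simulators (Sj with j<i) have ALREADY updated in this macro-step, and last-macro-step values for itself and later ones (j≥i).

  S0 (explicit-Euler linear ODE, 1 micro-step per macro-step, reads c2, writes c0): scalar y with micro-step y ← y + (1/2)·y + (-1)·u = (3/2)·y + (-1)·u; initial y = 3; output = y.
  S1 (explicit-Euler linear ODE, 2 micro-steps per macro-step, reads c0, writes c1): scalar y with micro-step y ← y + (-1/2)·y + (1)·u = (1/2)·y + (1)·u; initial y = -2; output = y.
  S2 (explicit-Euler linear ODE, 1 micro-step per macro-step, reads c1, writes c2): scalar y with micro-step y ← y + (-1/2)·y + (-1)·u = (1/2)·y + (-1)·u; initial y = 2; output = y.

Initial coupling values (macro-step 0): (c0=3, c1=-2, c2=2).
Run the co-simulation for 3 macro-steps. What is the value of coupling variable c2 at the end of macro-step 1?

macro 1: S0 reads c2=2 → after 1×micro: 5/2; S1 reads c0=5/2 → after 2×micro: 13/4; S2 reads c1=13/4 → after 1×micro: -9/4 ⇒ (c0=5/2, c1=13/4, c2=-9/4)
macro 2: S0 reads c2=-9/4 → after 1×micro: 6; S1 reads c0=6 → after 2×micro: 157/16; S2 reads c1=157/16 → after 1×micro: -175/16 ⇒ (c0=6, c1=157/16, c2=-175/16)
macro 3: S0 reads c2=-175/16 → after 1×micro: 319/16; S1 reads c0=319/16 → after 2×micro: 2071/64; S2 reads c1=2071/64 → after 1×micro: -2421/64 ⇒ (c0=319/16, c1=2071/64, c2=-2421/64)

c2 at macro-step 1 = -9/4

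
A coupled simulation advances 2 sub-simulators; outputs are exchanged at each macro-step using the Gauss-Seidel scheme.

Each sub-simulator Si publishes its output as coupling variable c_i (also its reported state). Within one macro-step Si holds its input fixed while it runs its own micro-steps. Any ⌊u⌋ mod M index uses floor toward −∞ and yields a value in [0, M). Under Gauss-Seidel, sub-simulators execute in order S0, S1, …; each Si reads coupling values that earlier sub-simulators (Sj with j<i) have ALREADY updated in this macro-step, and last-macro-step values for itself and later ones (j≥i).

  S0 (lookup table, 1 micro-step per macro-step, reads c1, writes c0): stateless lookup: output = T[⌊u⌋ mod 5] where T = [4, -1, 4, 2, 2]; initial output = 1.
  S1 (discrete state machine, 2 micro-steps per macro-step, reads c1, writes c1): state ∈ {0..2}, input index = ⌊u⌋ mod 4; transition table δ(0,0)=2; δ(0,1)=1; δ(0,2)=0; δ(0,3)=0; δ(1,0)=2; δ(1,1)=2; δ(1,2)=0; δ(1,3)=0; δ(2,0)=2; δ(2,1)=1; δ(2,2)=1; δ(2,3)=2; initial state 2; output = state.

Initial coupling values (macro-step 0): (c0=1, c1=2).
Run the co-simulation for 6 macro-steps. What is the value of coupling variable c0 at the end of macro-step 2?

c0 at macro-step 2 = 4

macro 1: S0 reads c1=2 → after 1×micro: 4; S1 reads c1=2 → after 2×micro: 0 ⇒ (c0=4, c1=0)
macro 2: S0 reads c1=0 → after 1×micro: 4; S1 reads c1=0 → after 2×micro: 2 ⇒ (c0=4, c1=2)
macro 3: S0 reads c1=2 → after 1×micro: 4; S1 reads c1=2 → after 2×micro: 0 ⇒ (c0=4, c1=0)
macro 4: S0 reads c1=0 → after 1×micro: 4; S1 reads c1=0 → after 2×micro: 2 ⇒ (c0=4, c1=2)
macro 5: S0 reads c1=2 → after 1×micro: 4; S1 reads c1=2 → after 2×micro: 0 ⇒ (c0=4, c1=0)
macro 6: S0 reads c1=0 → after 1×micro: 4; S1 reads c1=0 → after 2×micro: 2 ⇒ (c0=4, c1=2)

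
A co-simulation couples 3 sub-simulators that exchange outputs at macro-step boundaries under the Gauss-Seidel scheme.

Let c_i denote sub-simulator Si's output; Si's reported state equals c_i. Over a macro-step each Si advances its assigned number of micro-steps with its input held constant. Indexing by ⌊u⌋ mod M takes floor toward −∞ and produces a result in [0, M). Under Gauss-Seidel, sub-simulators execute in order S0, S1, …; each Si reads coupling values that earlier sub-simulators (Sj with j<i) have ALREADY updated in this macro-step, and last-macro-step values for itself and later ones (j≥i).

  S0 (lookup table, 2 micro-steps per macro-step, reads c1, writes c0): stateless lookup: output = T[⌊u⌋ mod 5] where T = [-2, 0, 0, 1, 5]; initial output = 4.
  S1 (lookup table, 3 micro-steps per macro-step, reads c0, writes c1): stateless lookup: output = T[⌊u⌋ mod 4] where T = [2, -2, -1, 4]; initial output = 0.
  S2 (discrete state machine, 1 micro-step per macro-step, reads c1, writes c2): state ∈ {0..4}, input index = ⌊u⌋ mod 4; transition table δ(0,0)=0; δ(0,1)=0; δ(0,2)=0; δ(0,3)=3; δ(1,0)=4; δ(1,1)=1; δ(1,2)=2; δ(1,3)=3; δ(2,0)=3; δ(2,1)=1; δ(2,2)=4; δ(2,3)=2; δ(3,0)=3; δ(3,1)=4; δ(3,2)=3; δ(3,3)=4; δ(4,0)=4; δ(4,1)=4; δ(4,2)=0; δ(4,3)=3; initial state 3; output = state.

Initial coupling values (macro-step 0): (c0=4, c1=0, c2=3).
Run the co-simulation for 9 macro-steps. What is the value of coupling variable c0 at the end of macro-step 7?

c0 at macro-step 7 = 1

macro 1: S0 reads c1=0 → after 2×micro: -2; S1 reads c0=-2 → after 3×micro: -1; S2 reads c1=-1 → after 1×micro: 4 ⇒ (c0=-2, c1=-1, c2=4)
macro 2: S0 reads c1=-1 → after 2×micro: 5; S1 reads c0=5 → after 3×micro: -2; S2 reads c1=-2 → after 1×micro: 0 ⇒ (c0=5, c1=-2, c2=0)
macro 3: S0 reads c1=-2 → after 2×micro: 1; S1 reads c0=1 → after 3×micro: -2; S2 reads c1=-2 → after 1×micro: 0 ⇒ (c0=1, c1=-2, c2=0)
macro 4: S0 reads c1=-2 → after 2×micro: 1; S1 reads c0=1 → after 3×micro: -2; S2 reads c1=-2 → after 1×micro: 0 ⇒ (c0=1, c1=-2, c2=0)
macro 5: S0 reads c1=-2 → after 2×micro: 1; S1 reads c0=1 → after 3×micro: -2; S2 reads c1=-2 → after 1×micro: 0 ⇒ (c0=1, c1=-2, c2=0)
macro 6: S0 reads c1=-2 → after 2×micro: 1; S1 reads c0=1 → after 3×micro: -2; S2 reads c1=-2 → after 1×micro: 0 ⇒ (c0=1, c1=-2, c2=0)
macro 7: S0 reads c1=-2 → after 2×micro: 1; S1 reads c0=1 → after 3×micro: -2; S2 reads c1=-2 → after 1×micro: 0 ⇒ (c0=1, c1=-2, c2=0)
macro 8: S0 reads c1=-2 → after 2×micro: 1; S1 reads c0=1 → after 3×micro: -2; S2 reads c1=-2 → after 1×micro: 0 ⇒ (c0=1, c1=-2, c2=0)
macro 9: S0 reads c1=-2 → after 2×micro: 1; S1 reads c0=1 → after 3×micro: -2; S2 reads c1=-2 → after 1×micro: 0 ⇒ (c0=1, c1=-2, c2=0)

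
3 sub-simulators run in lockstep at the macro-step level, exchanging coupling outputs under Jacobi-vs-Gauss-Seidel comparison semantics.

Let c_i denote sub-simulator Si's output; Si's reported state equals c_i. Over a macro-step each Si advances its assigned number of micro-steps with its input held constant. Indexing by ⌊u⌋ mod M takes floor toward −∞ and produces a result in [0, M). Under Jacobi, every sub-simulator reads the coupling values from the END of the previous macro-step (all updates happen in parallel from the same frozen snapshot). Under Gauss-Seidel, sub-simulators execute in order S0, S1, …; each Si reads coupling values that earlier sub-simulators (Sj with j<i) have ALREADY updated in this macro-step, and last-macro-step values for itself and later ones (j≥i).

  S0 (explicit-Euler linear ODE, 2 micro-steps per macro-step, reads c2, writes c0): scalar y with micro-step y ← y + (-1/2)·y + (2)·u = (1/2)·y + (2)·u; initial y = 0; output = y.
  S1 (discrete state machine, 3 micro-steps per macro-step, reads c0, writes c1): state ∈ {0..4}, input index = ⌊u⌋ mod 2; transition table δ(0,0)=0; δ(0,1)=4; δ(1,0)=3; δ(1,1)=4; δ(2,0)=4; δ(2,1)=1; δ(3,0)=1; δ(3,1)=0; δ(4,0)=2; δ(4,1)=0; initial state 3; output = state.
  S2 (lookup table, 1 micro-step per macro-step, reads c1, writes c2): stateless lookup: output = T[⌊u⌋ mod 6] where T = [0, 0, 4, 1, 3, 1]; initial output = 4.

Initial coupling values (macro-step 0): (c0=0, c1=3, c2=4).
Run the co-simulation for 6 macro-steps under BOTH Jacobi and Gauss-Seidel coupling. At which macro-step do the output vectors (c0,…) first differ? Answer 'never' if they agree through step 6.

first divergence at macro-step: 1

[Jacobi] macro 1: S0 reads c2=4 → after 2×micro: 12; S1 reads c0=0 → after 3×micro: 1; S2 reads c1=3 → after 1×micro: 1 ⇒ (c0=12, c1=1, c2=1)
[Jacobi] macro 2: S0 reads c2=1 → after 2×micro: 6; S1 reads c0=12 → after 3×micro: 3; S2 reads c1=1 → after 1×micro: 0 ⇒ (c0=6, c1=3, c2=0)
[Jacobi] macro 3: S0 reads c2=0 → after 2×micro: 3/2; S1 reads c0=6 → after 3×micro: 1; S2 reads c1=3 → after 1×micro: 1 ⇒ (c0=3/2, c1=1, c2=1)
[Jacobi] macro 4: S0 reads c2=1 → after 2×micro: 27/8; S1 reads c0=3/2 → after 3×micro: 4; S2 reads c1=1 → after 1×micro: 0 ⇒ (c0=27/8, c1=4, c2=0)
[Jacobi] macro 5: S0 reads c2=0 → after 2×micro: 27/32; S1 reads c0=27/8 → after 3×micro: 0; S2 reads c1=4 → after 1×micro: 3 ⇒ (c0=27/32, c1=0, c2=3)
[Jacobi] macro 6: S0 reads c2=3 → after 2×micro: 1179/128; S1 reads c0=27/32 → after 3×micro: 0; S2 reads c1=0 → after 1×micro: 0 ⇒ (c0=1179/128, c1=0, c2=0)
[Gauss-Seidel] macro 1: S0 reads c2=4 → after 2×micro: 12; S1 reads c0=12 → after 3×micro: 1; S2 reads c1=1 → after 1×micro: 0 ⇒ (c0=12, c1=1, c2=0)
[Gauss-Seidel] macro 2: S0 reads c2=0 → after 2×micro: 3; S1 reads c0=3 → after 3×micro: 4; S2 reads c1=4 → after 1×micro: 3 ⇒ (c0=3, c1=4, c2=3)
[Gauss-Seidel] macro 3: S0 reads c2=3 → after 2×micro: 39/4; S1 reads c0=39/4 → after 3×micro: 0; S2 reads c1=0 → after 1×micro: 0 ⇒ (c0=39/4, c1=0, c2=0)
[Gauss-Seidel] macro 4: S0 reads c2=0 → after 2×micro: 39/16; S1 reads c0=39/16 → after 3×micro: 0; S2 reads c1=0 → after 1×micro: 0 ⇒ (c0=39/16, c1=0, c2=0)
[Gauss-Seidel] macro 5: S0 reads c2=0 → after 2×micro: 39/64; S1 reads c0=39/64 → after 3×micro: 0; S2 reads c1=0 → after 1×micro: 0 ⇒ (c0=39/64, c1=0, c2=0)
[Gauss-Seidel] macro 6: S0 reads c2=0 → after 2×micro: 39/256; S1 reads c0=39/256 → after 3×micro: 0; S2 reads c1=0 → after 1×micro: 0 ⇒ (c0=39/256, c1=0, c2=0)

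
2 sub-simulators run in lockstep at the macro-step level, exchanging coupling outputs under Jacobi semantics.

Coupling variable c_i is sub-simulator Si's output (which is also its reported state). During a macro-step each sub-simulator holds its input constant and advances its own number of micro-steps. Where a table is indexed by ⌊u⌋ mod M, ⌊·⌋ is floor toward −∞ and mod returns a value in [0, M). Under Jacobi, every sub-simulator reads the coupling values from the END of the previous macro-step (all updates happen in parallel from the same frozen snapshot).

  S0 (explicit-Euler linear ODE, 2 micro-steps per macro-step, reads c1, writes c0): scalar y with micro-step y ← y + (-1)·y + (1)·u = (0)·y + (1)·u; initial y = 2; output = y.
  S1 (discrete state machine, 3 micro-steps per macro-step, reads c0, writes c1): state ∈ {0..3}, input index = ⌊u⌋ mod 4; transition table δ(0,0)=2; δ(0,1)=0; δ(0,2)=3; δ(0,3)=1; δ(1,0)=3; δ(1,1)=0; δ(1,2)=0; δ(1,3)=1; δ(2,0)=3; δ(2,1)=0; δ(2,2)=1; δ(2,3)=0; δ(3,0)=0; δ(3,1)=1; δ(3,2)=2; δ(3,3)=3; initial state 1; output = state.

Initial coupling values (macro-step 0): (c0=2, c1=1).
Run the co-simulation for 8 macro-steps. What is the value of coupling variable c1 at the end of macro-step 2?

c1 at macro-step 2 = 0

macro 1: S0 reads c1=1 → after 2×micro: 1; S1 reads c0=2 → after 3×micro: 2 ⇒ (c0=1, c1=2)
macro 2: S0 reads c1=2 → after 2×micro: 2; S1 reads c0=1 → after 3×micro: 0 ⇒ (c0=2, c1=0)
macro 3: S0 reads c1=0 → after 2×micro: 0; S1 reads c0=2 → after 3×micro: 1 ⇒ (c0=0, c1=1)
macro 4: S0 reads c1=1 → after 2×micro: 1; S1 reads c0=0 → after 3×micro: 2 ⇒ (c0=1, c1=2)
macro 5: S0 reads c1=2 → after 2×micro: 2; S1 reads c0=1 → after 3×micro: 0 ⇒ (c0=2, c1=0)
macro 6: S0 reads c1=0 → after 2×micro: 0; S1 reads c0=2 → after 3×micro: 1 ⇒ (c0=0, c1=1)
macro 7: S0 reads c1=1 → after 2×micro: 1; S1 reads c0=0 → after 3×micro: 2 ⇒ (c0=1, c1=2)
macro 8: S0 reads c1=2 → after 2×micro: 2; S1 reads c0=1 → after 3×micro: 0 ⇒ (c0=2, c1=0)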